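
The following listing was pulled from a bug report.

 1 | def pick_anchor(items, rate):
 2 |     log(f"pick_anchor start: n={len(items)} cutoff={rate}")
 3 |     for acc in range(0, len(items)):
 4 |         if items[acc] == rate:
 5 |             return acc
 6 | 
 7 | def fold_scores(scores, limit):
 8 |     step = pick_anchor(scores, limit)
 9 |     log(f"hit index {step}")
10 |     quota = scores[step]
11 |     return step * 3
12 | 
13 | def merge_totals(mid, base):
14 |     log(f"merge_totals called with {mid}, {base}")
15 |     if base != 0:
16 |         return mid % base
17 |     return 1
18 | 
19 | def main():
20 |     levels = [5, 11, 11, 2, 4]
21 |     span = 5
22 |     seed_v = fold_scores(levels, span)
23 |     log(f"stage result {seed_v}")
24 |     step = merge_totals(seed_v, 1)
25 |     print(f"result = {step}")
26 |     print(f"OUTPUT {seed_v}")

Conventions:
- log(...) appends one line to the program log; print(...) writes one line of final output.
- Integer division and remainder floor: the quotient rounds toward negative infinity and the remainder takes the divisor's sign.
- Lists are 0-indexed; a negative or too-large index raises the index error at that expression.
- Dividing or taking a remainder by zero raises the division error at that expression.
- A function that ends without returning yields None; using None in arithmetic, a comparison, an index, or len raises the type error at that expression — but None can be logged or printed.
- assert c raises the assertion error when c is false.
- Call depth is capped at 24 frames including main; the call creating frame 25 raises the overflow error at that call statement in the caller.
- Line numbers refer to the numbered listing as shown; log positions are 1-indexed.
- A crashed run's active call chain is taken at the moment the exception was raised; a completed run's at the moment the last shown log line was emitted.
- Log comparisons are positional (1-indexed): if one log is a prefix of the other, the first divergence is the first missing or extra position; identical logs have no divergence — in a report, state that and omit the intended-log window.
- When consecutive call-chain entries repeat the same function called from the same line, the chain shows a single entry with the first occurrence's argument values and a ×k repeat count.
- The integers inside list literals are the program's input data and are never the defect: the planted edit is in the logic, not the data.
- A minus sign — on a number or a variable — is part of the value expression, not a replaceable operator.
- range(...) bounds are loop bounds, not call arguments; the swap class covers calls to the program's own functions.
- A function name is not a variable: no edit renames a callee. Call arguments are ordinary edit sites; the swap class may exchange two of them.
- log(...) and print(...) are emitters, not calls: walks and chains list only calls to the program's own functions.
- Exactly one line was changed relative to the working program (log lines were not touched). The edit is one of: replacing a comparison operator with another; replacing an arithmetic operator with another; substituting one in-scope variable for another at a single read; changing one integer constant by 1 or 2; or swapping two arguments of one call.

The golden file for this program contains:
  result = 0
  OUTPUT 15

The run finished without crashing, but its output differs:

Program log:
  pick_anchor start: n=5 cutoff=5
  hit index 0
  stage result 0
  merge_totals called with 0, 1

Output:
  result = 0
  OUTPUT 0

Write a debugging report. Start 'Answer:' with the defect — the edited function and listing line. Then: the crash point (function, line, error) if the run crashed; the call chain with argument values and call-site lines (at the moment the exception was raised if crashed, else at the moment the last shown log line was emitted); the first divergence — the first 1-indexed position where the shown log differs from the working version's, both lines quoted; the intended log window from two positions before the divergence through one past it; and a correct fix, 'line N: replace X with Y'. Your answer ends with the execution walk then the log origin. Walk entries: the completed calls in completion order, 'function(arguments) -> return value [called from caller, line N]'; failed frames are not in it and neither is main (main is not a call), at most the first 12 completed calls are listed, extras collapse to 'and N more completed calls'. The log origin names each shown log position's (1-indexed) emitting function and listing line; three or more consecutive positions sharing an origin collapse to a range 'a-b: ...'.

Answer: the defect is in fold_scores at line 11.
The tell: The log first diverges at position 3: the faulty run prints 'stage result 0' where the working version prints 'stage result 15'.
Call chain: main -> merge_totals(0, 1) (called at line 24).
First divergence: position 3 — the shown line 'stage result 0' should read 'stage result 15'.
Intended log window:
  1: pick_anchor start: n=5 cutoff=5
  2: hit index 0
  3: stage result 15
  4: merge_totals called with 15, 1
Execution walk:
  pick_anchor([5, 11, 11, 2, 4], 5) -> 0  [called from fold_scores, line 8]
  fold_scores([5, 11, 11, 2, 4], 5) -> 0  [called from main, line 22]
  merge_totals(0, 1) -> 0  [called from main, line 24]
Log origins:
  1: logged in pick_anchor at line 2
  2: logged in fold_scores at line 9
  3: logged in main at line 23
  4: logged in merge_totals at line 14
A correct fix: line 11: replace `step` with `quota`.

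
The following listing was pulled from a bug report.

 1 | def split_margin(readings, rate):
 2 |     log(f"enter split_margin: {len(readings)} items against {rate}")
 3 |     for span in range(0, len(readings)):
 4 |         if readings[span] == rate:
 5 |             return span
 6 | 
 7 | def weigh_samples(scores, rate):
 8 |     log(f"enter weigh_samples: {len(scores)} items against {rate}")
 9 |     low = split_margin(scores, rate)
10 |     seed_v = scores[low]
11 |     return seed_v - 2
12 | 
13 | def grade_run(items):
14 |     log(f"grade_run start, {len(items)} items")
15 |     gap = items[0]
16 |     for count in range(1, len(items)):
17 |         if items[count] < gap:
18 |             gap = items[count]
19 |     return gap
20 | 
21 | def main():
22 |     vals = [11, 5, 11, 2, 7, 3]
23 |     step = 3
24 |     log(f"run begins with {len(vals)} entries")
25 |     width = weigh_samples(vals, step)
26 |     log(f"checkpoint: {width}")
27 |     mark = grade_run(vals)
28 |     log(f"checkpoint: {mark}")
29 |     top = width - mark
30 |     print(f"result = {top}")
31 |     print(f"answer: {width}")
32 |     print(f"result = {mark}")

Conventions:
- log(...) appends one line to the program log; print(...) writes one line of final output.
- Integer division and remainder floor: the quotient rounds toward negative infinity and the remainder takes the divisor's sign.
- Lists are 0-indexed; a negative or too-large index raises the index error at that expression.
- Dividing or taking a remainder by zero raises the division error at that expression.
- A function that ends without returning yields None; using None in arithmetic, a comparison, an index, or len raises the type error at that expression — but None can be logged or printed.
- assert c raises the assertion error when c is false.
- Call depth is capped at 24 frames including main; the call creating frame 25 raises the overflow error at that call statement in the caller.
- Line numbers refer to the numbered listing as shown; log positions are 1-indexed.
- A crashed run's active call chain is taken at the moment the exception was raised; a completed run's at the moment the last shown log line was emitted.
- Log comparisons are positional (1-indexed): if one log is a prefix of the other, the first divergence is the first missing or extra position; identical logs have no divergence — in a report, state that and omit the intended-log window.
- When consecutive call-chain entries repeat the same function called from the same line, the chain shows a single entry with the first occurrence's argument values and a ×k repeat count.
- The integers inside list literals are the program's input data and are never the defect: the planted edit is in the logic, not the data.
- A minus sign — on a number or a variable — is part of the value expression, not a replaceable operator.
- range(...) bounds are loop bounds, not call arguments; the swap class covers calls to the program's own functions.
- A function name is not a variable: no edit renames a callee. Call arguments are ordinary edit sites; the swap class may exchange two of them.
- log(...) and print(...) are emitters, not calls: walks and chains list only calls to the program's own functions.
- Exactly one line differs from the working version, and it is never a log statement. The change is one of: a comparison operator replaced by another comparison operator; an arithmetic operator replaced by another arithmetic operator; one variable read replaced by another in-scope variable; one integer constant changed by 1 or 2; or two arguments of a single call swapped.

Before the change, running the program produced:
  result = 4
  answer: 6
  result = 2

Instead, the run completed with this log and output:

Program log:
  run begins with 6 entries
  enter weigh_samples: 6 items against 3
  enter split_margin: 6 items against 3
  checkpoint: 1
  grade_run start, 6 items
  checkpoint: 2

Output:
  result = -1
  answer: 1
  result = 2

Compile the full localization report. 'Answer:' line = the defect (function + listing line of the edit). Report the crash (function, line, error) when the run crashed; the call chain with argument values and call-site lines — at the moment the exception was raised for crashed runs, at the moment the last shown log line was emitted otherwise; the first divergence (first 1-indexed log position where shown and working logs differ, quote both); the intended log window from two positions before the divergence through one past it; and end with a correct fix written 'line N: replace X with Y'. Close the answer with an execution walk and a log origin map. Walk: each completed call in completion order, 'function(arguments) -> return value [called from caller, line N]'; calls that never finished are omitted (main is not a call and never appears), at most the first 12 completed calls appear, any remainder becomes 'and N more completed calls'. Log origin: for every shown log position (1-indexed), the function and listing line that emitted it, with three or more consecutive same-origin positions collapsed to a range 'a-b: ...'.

Answer: the defect is in weigh_samples at line 11.
Core observation: Position 4 is the first bad log line: 'checkpoint: 1' should read 'checkpoint: 6'.
Call chain: main.
First divergence: position 4 — shown 'checkpoint: 1', intended 'checkpoint: 6'.
Intended log window:
  2: enter weigh_samples: 6 items against 3
  3: enter split_margin: 6 items against 3
  4: checkpoint: 6
  5: grade_run start, 6 items
Execution walk:
  split_margin([11, 5, 11, 2, 7, 3], 3) -> 5  [called from weigh_samples, line 9]
  weigh_samples([11, 5, 11, 2, 7, 3], 3) -> 1  [called from main, line 25]
  grade_run([11, 5, 11, 2, 7, 3]) -> 2  [called from main, line 27]
Log origins:
  1: from main, line 24
  2: from weigh_samples, line 8
  3: from split_margin, line 2
  4: from main, line 26
  5: from grade_run, line 14
  6: from main, line 28
A correct fix: line 11: replace `-` with `*`.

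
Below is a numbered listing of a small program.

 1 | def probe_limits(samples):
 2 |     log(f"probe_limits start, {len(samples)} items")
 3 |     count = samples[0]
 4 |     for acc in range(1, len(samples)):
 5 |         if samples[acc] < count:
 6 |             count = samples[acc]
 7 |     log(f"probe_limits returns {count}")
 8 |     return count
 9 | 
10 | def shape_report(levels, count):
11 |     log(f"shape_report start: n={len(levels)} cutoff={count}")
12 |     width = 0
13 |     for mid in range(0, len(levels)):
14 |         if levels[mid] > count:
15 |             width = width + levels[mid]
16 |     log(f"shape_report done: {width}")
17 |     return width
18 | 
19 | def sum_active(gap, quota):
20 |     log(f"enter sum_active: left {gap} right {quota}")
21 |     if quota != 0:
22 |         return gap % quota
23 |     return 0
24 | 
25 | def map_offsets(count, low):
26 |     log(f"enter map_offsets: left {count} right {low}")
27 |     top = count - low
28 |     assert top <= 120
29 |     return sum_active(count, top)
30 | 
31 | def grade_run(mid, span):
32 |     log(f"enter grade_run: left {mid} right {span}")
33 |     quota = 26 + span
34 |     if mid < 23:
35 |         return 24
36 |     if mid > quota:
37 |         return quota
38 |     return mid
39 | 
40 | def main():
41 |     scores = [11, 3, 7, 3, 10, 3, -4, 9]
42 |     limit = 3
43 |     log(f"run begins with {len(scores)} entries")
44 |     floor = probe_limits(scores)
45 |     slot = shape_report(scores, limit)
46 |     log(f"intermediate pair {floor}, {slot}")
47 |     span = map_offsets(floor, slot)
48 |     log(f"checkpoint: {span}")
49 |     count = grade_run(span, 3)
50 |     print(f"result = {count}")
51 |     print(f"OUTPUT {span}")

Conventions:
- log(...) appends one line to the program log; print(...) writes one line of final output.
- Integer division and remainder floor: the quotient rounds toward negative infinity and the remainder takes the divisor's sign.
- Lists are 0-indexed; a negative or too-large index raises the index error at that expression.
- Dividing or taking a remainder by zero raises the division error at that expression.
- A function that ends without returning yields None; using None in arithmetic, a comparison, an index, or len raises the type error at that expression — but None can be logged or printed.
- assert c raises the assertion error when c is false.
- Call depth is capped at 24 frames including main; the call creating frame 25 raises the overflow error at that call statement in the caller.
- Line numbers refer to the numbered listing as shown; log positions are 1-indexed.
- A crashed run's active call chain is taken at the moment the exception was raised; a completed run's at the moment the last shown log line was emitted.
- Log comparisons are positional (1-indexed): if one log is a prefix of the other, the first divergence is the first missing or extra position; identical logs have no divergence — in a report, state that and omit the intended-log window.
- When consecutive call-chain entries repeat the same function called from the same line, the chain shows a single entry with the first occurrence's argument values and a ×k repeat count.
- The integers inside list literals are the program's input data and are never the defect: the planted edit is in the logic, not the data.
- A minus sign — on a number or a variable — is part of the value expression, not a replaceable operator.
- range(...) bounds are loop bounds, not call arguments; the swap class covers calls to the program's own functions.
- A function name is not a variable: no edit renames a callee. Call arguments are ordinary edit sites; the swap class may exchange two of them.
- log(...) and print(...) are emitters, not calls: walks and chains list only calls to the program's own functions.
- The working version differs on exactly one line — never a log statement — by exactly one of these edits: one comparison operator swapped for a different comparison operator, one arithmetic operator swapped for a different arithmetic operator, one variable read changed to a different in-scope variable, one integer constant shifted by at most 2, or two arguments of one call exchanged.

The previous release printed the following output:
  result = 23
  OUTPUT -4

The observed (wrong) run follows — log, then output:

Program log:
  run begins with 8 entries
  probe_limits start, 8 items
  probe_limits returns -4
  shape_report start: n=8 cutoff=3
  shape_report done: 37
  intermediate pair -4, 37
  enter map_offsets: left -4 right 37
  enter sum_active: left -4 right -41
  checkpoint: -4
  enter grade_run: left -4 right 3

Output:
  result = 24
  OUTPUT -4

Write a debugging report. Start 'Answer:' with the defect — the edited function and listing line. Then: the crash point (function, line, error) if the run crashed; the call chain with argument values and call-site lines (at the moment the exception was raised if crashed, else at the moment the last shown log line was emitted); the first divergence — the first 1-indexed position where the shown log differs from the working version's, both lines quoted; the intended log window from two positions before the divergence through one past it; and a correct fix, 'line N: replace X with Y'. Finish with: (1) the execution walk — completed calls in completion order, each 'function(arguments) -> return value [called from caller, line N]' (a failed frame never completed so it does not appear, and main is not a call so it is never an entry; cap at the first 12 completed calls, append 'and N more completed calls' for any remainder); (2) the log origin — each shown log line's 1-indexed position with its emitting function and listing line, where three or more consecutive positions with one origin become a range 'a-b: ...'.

Answer: the defect is in grade_run at line 35.
The tell: Every logged value matches the working version; the printed result is what differs.
Call chain: main -> grade_run(-4, 3) (called at line 49).
First divergence: none; the two logs match at every position.
Execution walk:
  probe_limits([11, 3, 7, 3, 10, 3, -4, 9]) -> -4  [called from main, line 44]
  shape_report([11, 3, 7, 3, 10, 3, -4, 9], 3) -> 37  [called from main, line 45]
  sum_active(-4, -41) -> -4  [called from map_offsets, line 29]
  map_offsets(-4, 37) -> -4  [called from main, line 47]
  grade_run(-4, 3) -> 24  [called from main, line 49]
Log origin:
  1 — main, line 43
  2 — probe_limits, line 2
  3 — probe_limits, line 7
  4 — shape_report, line 11
  5 — shape_report, line 16
  6 — main, line 46
  7 — map_offsets, line 26
  8 — sum_active, line 20
  9 — main, line 48
  10 — grade_run, line 32
A correct fix: line 35: replace `24` with `23`.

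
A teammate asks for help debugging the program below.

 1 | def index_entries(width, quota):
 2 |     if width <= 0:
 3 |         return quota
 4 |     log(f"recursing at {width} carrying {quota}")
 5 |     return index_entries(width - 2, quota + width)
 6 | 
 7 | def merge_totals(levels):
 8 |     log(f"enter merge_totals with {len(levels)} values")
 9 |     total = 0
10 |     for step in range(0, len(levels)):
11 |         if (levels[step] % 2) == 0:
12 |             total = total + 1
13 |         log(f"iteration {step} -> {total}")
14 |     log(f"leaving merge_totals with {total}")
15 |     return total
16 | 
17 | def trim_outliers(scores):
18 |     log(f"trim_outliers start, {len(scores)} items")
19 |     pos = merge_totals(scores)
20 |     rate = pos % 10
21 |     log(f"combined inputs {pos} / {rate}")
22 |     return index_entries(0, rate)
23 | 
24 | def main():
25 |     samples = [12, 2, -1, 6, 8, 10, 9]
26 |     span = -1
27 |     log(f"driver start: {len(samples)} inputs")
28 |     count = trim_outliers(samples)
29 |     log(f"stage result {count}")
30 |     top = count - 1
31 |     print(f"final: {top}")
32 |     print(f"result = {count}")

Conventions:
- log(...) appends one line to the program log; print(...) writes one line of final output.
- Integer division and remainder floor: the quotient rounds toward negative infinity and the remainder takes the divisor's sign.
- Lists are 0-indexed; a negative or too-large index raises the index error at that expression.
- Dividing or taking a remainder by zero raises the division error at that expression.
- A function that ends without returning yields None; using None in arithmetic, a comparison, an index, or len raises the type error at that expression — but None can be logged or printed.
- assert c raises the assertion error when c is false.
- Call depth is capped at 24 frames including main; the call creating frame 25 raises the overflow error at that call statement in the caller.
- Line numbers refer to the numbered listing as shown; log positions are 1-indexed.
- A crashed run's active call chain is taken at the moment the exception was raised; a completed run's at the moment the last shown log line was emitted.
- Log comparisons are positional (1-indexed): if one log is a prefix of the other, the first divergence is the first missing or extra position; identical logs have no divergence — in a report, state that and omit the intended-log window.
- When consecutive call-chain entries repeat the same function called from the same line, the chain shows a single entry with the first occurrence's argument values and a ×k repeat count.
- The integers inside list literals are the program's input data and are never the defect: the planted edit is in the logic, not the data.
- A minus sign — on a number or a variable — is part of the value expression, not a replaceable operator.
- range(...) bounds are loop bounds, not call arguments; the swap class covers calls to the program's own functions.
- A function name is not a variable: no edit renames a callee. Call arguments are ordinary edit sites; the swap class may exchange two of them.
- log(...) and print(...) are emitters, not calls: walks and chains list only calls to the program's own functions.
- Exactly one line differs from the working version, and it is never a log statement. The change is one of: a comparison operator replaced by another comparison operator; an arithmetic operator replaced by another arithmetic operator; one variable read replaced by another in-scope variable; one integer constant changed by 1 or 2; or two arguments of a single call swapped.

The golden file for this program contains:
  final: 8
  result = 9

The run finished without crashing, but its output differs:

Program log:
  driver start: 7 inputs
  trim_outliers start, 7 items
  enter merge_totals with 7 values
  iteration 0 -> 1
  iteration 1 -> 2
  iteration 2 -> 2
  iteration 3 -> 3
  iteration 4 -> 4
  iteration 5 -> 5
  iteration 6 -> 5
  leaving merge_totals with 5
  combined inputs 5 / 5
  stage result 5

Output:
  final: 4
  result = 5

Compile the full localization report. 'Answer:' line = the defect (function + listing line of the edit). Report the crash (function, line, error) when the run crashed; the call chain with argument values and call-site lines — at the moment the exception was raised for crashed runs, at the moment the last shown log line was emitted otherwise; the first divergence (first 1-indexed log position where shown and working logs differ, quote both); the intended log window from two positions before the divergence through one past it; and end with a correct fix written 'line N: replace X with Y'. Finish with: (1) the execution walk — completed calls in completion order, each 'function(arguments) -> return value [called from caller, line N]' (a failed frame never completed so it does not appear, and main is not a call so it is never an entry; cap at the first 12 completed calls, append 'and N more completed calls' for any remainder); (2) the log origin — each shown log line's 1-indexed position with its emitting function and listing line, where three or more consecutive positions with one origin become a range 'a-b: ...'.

Answer: the defect is in trim_outliers at line 22.
Key fact: Position 13 is the first bad log line: 'stage result 5' should read 'recursing at 5 carrying 0'.
Call chain: main.
First divergence: position 13; shown 'stage result 5' vs intended 'recursing at 5 carrying 0'.
Intended log window:
  11: leaving merge_totals with 5
  12: combined inputs 5 / 5
  13: recursing at 5 carrying 0
  14: recursing at 3 carrying 5
Execution walk:
  merge_totals([12, 2, -1, 6, 8, 10, 9]) -> 5  [called from trim_outliers, line 19]
  index_entries(0, 5) -> 5  [called from trim_outliers, line 22]
  trim_outliers([12, 2, -1, 6, 8, 10, 9]) -> 5  [called from main, line 28]
Log origins:
  1: emitted by main (line 27)
  2: emitted by trim_outliers (line 18)
  3: emitted by merge_totals (line 8)
  4-10: emitted by merge_totals (line 13)
  11: emitted by merge_totals (line 14)
  12: emitted by trim_outliers (line 21)
  13: emitted by main (line 29)
A correct fix: line 22: replace `index_entries(0, rate)` with `index_entries(rate, 0)`.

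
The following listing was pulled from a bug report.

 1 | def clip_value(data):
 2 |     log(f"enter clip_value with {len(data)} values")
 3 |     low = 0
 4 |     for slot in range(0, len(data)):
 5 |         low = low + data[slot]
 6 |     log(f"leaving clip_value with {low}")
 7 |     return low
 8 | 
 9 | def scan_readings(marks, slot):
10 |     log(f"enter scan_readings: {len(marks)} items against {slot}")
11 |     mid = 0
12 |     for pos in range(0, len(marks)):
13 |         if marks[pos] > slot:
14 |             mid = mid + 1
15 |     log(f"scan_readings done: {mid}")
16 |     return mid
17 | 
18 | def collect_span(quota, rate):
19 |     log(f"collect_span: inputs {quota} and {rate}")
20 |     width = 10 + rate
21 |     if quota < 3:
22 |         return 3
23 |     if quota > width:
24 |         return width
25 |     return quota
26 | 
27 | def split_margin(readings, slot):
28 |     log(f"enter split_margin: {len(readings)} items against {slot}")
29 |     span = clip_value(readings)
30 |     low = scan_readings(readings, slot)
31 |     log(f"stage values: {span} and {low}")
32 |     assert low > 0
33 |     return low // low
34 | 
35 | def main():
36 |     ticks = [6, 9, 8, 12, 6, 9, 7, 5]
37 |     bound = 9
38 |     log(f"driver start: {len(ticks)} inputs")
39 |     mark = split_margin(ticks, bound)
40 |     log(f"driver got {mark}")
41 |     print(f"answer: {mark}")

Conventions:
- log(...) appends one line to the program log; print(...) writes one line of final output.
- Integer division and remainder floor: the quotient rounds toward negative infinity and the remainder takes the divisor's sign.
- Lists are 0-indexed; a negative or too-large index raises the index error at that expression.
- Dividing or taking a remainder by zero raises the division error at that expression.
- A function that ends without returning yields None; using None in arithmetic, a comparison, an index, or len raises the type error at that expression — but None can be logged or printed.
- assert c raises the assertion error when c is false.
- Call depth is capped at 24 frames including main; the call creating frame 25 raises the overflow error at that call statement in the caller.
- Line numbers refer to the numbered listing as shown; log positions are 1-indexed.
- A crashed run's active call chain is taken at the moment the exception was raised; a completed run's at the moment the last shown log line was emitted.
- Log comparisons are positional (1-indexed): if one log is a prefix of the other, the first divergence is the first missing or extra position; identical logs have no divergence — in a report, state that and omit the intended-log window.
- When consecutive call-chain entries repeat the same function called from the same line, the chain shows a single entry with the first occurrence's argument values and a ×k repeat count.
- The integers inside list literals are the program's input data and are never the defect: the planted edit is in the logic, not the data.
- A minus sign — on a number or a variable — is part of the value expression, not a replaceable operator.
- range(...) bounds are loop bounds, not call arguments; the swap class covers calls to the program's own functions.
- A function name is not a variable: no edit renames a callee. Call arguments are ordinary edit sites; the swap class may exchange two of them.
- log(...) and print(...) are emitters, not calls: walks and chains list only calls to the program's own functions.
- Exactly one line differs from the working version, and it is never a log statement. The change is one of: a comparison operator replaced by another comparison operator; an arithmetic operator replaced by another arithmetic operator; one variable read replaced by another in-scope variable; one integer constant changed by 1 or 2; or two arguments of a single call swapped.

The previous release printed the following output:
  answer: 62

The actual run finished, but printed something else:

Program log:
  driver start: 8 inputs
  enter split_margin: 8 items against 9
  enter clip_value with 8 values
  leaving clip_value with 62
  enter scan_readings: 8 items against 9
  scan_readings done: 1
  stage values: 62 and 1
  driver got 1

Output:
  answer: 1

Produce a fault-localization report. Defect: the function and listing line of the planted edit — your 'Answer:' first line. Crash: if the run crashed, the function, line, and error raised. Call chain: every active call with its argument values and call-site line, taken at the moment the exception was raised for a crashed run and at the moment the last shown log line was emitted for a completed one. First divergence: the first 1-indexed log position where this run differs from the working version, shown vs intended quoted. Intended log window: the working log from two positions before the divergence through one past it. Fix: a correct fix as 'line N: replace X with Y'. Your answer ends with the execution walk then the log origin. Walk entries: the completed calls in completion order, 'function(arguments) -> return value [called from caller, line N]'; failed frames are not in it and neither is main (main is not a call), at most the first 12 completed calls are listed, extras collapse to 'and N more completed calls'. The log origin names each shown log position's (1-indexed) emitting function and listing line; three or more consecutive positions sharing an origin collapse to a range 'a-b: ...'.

Answer: the defect is in split_margin at line 33.
Key fact: Everything matches until log position 8, which reads 'driver got 1' in place of 'driver got 62'.
Call chain: main.
First divergence: at position 8 the run shows 'driver got 1' where the working version logs 'driver got 62'.
Intended log window:
  6: scan_readings done: 1
  7: stage values: 62 and 1
  8: driver got 62
Execution walk:
  clip_value([6, 9, 8, 12, 6, 9, 7, 5]) -> 62  [called from split_margin, line 29]
  scan_readings([6, 9, 8, 12, 6, 9, 7, 5], 9) -> 1  [called from split_margin, line 30]
  split_margin([6, 9, 8, 12, 6, 9, 7, 5], 9) -> 1  [called from main, line 39]
Origin of each log line:
  1: from main, line 38
  2: from split_margin, line 28
  3: from clip_value, line 2
  4: from clip_value, line 6
  5: from scan_readings, line 10
  6: from scan_readings, line 15
  7: from split_margin, line 31
  8: from main, line 40
A correct fix: line 33: replace `low // low` with `span // low`.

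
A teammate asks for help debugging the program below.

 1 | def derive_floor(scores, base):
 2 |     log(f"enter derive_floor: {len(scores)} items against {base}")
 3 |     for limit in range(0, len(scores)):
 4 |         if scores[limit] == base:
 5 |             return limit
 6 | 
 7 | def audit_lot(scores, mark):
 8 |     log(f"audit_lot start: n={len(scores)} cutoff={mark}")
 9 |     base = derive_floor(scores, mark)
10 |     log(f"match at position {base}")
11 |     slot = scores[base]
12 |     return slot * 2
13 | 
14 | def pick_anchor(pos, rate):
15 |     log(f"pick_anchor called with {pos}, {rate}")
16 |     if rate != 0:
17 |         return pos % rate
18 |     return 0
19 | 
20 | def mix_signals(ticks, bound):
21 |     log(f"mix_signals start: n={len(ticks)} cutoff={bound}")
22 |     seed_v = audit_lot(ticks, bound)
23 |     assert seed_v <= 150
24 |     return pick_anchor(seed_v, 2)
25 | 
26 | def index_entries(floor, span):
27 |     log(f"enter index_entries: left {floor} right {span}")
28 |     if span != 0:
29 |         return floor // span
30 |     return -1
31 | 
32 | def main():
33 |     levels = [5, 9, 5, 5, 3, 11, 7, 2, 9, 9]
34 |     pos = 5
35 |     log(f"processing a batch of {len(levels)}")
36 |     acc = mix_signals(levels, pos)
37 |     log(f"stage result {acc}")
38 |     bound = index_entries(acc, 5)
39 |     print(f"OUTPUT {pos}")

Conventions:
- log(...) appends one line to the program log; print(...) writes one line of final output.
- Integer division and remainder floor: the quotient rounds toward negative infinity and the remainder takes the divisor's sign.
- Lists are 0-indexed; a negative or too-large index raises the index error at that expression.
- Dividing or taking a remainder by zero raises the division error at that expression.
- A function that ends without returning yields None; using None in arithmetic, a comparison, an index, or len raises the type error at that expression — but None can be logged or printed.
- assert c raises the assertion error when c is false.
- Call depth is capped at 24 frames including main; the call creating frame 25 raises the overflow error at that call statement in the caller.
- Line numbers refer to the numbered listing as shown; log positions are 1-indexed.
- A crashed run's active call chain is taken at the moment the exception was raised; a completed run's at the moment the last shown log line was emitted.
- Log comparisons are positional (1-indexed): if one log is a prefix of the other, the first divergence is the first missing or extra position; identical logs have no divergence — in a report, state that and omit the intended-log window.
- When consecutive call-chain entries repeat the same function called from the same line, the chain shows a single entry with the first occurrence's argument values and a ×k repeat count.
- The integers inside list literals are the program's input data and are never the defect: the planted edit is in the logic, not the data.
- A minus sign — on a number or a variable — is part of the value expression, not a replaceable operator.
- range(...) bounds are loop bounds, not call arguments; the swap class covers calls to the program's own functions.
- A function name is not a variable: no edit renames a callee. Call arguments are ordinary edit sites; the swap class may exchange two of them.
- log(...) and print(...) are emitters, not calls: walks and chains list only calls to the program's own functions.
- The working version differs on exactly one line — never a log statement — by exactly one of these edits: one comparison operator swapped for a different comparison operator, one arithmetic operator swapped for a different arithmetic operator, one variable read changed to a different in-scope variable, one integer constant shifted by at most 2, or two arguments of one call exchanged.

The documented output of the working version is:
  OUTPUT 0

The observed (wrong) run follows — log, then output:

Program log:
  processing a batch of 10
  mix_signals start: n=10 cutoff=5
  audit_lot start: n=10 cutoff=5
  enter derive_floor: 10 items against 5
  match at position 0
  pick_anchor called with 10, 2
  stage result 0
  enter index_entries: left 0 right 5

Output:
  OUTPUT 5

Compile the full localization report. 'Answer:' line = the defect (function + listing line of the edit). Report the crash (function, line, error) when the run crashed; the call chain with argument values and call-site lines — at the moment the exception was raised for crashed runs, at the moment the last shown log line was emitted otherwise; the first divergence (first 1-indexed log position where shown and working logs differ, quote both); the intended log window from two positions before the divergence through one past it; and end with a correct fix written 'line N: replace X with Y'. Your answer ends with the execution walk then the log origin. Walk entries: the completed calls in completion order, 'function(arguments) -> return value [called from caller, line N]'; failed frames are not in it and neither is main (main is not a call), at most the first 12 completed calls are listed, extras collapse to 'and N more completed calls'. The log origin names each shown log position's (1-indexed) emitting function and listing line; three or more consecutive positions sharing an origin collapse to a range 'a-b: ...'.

Answer: the defect is in main at line 39.
The tell: The two runs log identically and part ways only at the printed values.
Call chain: main -> index_entries(0, 5) (called at line 38).
First divergence: none — the logs agree in full.
Execution walk:
  derive_floor([5, 9, 5, 5, 3, 11, 7, 2, 9, 9], 5) -> 0  [called from audit_lot, line 9]
  audit_lot([5, 9, 5, 5, 3, 11, 7, 2, 9, 9], 5) -> 10  [called from mix_signals, line 22]
  pick_anchor(10, 2) -> 0  [called from mix_signals, line 24]
  mix_signals([5, 9, 5, 5, 3, 11, 7, 2, 9, 9], 5) -> 0  [called from main, line 36]
  index_entries(0, 5) -> 0  [called from main, line 38]
Log origins:
  1 — main, line 35
  2 — mix_signals, line 21
  3 — audit_lot, line 8
  4 — derive_floor, line 2
  5 — audit_lot, line 10
  6 — pick_anchor, line 15
  7 — main, line 37
  8 — index_entries, line 27
A correct fix: line 39: replace `pos` with `bound`.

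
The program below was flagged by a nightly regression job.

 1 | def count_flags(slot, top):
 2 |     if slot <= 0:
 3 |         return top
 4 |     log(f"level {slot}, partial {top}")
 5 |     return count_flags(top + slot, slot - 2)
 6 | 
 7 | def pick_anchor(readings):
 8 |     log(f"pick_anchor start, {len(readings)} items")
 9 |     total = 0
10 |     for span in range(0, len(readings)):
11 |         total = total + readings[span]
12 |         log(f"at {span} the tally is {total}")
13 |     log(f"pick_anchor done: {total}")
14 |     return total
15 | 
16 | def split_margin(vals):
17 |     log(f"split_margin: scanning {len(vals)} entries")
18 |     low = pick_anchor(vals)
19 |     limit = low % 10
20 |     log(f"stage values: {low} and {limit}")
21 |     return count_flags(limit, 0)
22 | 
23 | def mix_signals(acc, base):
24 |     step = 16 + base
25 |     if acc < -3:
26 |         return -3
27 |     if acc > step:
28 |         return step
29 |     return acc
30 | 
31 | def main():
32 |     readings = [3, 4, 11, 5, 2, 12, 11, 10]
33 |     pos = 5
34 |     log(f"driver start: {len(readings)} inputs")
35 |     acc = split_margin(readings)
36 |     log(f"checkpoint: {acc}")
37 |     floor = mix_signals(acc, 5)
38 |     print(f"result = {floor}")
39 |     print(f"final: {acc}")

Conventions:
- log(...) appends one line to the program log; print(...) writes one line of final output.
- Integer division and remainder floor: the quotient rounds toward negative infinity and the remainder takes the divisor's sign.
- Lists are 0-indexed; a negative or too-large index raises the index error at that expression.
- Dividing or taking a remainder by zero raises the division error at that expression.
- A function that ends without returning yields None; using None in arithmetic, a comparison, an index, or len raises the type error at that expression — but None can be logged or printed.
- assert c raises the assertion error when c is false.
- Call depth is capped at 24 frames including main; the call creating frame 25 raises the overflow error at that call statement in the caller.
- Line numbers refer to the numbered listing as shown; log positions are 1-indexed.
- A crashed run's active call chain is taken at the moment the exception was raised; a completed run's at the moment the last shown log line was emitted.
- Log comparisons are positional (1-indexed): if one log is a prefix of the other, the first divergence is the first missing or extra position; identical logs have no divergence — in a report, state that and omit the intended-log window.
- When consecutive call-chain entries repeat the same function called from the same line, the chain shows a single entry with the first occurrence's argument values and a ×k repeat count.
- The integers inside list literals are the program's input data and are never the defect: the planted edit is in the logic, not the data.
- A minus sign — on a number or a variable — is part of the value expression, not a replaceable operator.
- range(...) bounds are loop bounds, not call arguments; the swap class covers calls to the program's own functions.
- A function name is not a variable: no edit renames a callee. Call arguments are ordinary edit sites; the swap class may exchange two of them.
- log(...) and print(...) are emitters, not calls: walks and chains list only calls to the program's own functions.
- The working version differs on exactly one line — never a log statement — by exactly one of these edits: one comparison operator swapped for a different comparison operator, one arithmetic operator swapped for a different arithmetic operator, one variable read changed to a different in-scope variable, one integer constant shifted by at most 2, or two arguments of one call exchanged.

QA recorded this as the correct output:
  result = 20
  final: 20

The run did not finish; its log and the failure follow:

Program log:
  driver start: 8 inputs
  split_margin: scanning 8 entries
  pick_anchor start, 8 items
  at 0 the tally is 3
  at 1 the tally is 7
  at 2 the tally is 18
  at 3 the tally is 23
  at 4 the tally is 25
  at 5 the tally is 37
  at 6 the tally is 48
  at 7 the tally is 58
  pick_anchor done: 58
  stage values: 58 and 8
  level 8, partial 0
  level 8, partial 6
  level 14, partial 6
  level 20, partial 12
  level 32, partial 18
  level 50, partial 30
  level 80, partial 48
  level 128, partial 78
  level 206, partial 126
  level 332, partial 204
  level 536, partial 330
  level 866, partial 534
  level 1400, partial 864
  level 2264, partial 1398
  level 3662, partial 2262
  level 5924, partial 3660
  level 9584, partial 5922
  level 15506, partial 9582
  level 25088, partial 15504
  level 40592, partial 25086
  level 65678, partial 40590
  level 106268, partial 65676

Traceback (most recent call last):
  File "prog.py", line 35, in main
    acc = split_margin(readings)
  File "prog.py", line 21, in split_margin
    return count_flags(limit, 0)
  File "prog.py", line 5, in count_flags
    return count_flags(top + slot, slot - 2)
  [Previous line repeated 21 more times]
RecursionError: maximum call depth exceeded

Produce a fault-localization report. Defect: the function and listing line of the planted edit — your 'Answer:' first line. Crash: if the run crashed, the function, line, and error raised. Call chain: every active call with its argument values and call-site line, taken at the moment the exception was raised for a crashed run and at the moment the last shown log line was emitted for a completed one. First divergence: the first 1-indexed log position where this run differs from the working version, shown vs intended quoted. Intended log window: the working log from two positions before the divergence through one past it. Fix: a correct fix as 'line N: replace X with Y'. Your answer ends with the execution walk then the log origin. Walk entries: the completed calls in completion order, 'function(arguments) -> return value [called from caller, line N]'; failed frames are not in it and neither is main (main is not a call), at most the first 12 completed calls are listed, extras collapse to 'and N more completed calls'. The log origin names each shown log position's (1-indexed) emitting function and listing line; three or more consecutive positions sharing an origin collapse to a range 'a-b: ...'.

Answer: the defect is in count_flags at line 5.
Core observation: Log line 15 is where behavior first shows: 'level 8, partial 6' appears instead of 'level 6, partial 8'.
Crash: count_flags, line 5, RecursionError.
Call chain: main -> split_margin([3, 4, 11, 5, 2, 12, 11, 10]) (called at line 35) -> count_flags(8, 0) (called at line 21) -> count_flags(8, 6) (called at line 5) ×21.
First divergence: position 15 — the shown line 'level 8, partial 6' should read 'level 6, partial 8'.
Intended log window:
  13: stage values: 58 and 8
  14: level 8, partial 0
  15: level 6, partial 8
  16: level 4, partial 14
Execution walk:
  pick_anchor([3, 4, 11, 5, 2, 12, 11, 10]) -> 58  [called from split_margin, line 18]
Log origins:
  1: logged in main at line 34
  2: logged in split_margin at line 17
  3: logged in pick_anchor at line 8
  4-11: logged in pick_anchor at line 12
  12: logged in pick_anchor at line 13
  13: logged in split_margin at line 20
  14-35: logged in count_flags at line 4
A correct fix: line 5: replace `count_flags(top + slot, slot - 2)` with `count_flags(slot - 2, top + slot)`.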